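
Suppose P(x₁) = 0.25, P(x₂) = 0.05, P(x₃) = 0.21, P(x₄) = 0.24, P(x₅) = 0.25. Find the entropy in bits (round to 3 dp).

H = −Σ pᵢ log₂ pᵢ.
−0.25·log₂(0.25) = 0.5000
−0.05·log₂(0.05) = 0.2161
−0.21·log₂(0.21) = 0.4728
−0.24·log₂(0.24) = 0.4941
−0.25·log₂(0.25) = 0.5000
Sum ≈ 2.1831 → 2.183 bits.

2.183 bits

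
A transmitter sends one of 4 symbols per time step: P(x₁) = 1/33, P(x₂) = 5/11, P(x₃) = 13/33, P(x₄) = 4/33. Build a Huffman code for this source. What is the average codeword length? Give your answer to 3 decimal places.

Repeatedly combine the two least-probable nodes; the expected code length is the sum of the merged weights.
merge 1/33 + 4/33 → 5/33
merge 5/33 + 13/33 → 6/11
merge 5/11 + 6/11 → 1
L = 5/33 + 6/11 + 1 = 56/33 ≈ 1.697 bits/symbol.

1.697 bits/symbol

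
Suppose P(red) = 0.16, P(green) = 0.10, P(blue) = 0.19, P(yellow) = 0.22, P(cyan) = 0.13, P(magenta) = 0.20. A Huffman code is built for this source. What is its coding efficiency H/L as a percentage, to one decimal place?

98.4%

Entropy H = −Σ p log₂ p ≈ 2.5380 bits.
Huffman merges: 1/10+13/100→23/100; 4/25+19/100→7/20; 1/5+11/50→21/50; 23/100+7/20→29/50; 21/50+29/50→1. L = 129/50 ≈ 2.5800.
Efficiency = H/L = 2.5380/2.5800 = 98.4%.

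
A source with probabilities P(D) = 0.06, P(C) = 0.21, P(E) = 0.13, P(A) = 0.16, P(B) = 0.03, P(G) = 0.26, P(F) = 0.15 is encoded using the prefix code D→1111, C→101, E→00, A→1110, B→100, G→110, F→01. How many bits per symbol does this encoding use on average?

2.94 bits/symbol

L̄ = Σ pᵢ·ℓᵢ = 0.06·4 + 0.21·3 + 0.13·2 + 0.16·4 + 0.03·3 + 0.26·3 + 0.15·2 = 2.94 bits/symbol.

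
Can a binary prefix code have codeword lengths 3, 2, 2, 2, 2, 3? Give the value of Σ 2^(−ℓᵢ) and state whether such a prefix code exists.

1.25; no

With common denominator 2^3 = 8: Σ 2^(−ℓᵢ) = 1/8 + 2/8 + 2/8 + 2/8 + 2/8 + 1/8 = 10/8 = 1.25.
Kraft's inequality requires Σ ≤ 1; here Σ = 1.25 > 1, so no such prefix code exists.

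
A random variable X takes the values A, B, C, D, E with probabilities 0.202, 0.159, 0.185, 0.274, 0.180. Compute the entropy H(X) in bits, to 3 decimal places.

2.295 bits

H = −Σ pᵢ log₂ pᵢ.
−0.202·log₂(0.202) = 0.4661
−0.159·log₂(0.159) = 0.4218
−0.185·log₂(0.185) = 0.4504
−0.274·log₂(0.274) = 0.5118
−0.180·log₂(0.180) = 0.4453
Sum ≈ 2.2954 → 2.295 bits.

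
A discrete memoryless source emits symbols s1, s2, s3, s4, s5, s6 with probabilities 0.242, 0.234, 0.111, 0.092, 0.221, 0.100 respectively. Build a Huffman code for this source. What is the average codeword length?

2.495 bits/symbol

Repeatedly combine the two least-probable nodes; the expected code length is the sum of the merged weights.
merge 23/250 + 1/10 → 24/125
merge 111/1000 + 24/125 → 303/1000
merge 221/1000 + 117/500 → 91/200
merge 121/500 + 303/1000 → 109/200
merge 91/200 + 109/200 → 1
L = 24/125 + 303/1000 + 91/200 + 109/200 + 1 = 499/200 = 2.495 bits/symbol.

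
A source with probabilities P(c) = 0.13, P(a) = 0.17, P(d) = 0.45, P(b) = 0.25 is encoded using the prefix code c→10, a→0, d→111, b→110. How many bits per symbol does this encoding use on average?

L̄ = Σ pᵢ·ℓᵢ = 0.13·2 + 0.17·1 + 0.45·3 + 0.25·3 = 2.53 bits/symbol.

2.53 bits/symbol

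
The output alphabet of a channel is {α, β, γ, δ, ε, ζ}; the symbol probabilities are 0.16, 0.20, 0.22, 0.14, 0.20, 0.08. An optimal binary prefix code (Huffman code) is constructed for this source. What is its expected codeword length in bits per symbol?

Repeatedly combine the two least-probable nodes; the expected code length is the sum of the merged weights.
merge 2/25 + 7/50 → 11/50
merge 4/25 + 1/5 → 9/25
merge 1/5 + 11/50 → 21/50
merge 11/50 + 9/25 → 29/50
merge 21/50 + 29/50 → 1
L = 11/50 + 9/25 + 21/50 + 29/50 + 1 = 129/50 = 2.58 bits/symbol.

2.58 bits/symbol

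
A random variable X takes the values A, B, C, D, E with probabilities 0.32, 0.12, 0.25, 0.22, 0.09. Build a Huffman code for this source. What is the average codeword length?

2.21 bits/symbol

Repeatedly combine the two least-probable nodes; the expected code length is the sum of the merged weights.
merge 9/100 + 3/25 → 21/100
merge 21/100 + 11/50 → 43/100
merge 1/4 + 8/25 → 57/100
merge 43/100 + 57/100 → 1
L = 21/100 + 43/100 + 57/100 + 1 = 221/100 = 2.21 bits/symbol.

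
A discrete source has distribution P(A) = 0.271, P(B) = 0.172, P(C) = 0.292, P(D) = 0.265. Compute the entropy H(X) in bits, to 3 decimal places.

1.974 bits

H = −Σ pᵢ log₂ pᵢ.
−0.271·log₂(0.271) = 0.5105
−0.172·log₂(0.172) = 0.4368
−0.292·log₂(0.292) = 0.5186
−0.265·log₂(0.265) = 0.5077
Sum ≈ 1.9736 → 1.974 bits.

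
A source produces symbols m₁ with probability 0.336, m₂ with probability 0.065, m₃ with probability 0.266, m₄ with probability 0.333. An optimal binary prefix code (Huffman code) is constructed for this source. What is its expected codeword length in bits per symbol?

Repeatedly combine the two least-probable nodes; the expected code length is the sum of the merged weights.
merge 13/200 + 133/500 → 331/1000
merge 331/1000 + 333/1000 → 83/125
merge 42/125 + 83/125 → 1
L = 331/1000 + 83/125 + 1 = 399/200 = 1.995 bits/symbol.

1.995 bits/symbol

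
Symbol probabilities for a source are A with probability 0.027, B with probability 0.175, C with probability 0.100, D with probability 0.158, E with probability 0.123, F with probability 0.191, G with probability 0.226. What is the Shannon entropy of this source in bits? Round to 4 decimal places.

2.6465 bits

H = −Σ pᵢ log₂ pᵢ.
−0.027·log₂(0.027) = 0.1407
−0.175·log₂(0.175) = 0.4401
−0.100·log₂(0.100) = 0.3322
−0.158·log₂(0.158) = 0.4206
−0.123·log₂(0.123) = 0.3719
−0.191·log₂(0.191) = 0.4562
−0.226·log₂(0.226) = 0.4849
Sum ≈ 2.6465 → 2.6465 bits.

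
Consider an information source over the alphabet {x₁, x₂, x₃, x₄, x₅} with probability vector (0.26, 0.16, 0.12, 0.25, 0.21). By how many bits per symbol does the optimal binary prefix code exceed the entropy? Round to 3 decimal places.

Entropy H = −Σ p log₂ p ≈ 2.2682 bits.
Huffman merges: 3/25+4/25→7/25; 21/100+1/4→23/50; 13/50+7/25→27/50; 23/50+27/50→1. L = 57/25 ≈ 2.2800.
L − H = 2.2800 − 2.2682 = 0.012 bits.

0.012 bits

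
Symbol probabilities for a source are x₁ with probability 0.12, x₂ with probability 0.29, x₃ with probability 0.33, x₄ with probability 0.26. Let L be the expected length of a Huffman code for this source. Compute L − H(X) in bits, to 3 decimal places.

Entropy H = −Σ p log₂ p ≈ 1.9181 bits.
Huffman merges: 3/25+13/50→19/50; 29/100+33/100→31/50; 19/50+31/50→1. L = 2 ≈ 2.0000.
L − H = 2.0000 − 1.9181 = 0.082 bits.

0.082 bits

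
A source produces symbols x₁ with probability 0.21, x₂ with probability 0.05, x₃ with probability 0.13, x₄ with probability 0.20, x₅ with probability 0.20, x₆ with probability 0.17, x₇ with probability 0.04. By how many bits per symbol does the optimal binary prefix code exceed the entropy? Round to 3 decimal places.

0.059 bits

Entropy H = −Σ p log₂ p ≈ 2.6207 bits.
Huffman merges: 1/25+1/20→9/100; 9/100+13/100→11/50; 17/100+1/5→37/100; 1/5+21/100→41/100; 11/50+37/100→59/100; 41/100+59/100→1. L = 67/25 ≈ 2.6800.
L − H = 2.6800 − 2.6207 = 0.059 bits.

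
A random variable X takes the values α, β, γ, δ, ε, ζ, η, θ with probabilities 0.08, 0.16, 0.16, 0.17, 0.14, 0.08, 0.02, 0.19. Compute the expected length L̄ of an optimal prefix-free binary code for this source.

Repeatedly combine the two least-probable nodes; the expected code length is the sum of the merged weights.
merge 1/50 + 2/25 → 1/10
merge 2/25 + 1/10 → 9/50
merge 7/50 + 4/25 → 3/10
merge 4/25 + 17/100 → 33/100
merge 9/50 + 19/100 → 37/100
merge 3/10 + 33/100 → 63/100
merge 37/100 + 63/100 → 1
L = 1/10 + 9/50 + 3/10 + 33/100 + 37/100 + 63/100 + 1 = 291/100 = 2.91 bits/symbol.

2.91 bits/symbol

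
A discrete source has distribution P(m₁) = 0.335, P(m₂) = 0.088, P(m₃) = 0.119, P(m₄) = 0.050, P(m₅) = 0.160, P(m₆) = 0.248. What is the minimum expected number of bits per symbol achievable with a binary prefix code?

2.395 bits/symbol

Repeatedly combine the two least-probable nodes; the expected code length is the sum of the merged weights.
merge 1/20 + 11/125 → 69/500
merge 119/1000 + 69/500 → 257/1000
merge 4/25 + 31/125 → 51/125
merge 257/1000 + 67/200 → 74/125
merge 51/125 + 74/125 → 1
L = 69/500 + 257/1000 + 51/125 + 74/125 + 1 = 479/200 = 2.395 bits/symbol.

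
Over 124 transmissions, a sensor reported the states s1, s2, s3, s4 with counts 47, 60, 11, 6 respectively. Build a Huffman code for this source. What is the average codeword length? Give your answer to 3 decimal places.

1.653 bits/symbol

Probabilities are the counts divided by 124.
Repeatedly combine the two least-probable nodes; the expected code length is the sum of the merged weights.
merge 3/62 + 11/124 → 17/124
merge 17/124 + 47/124 → 16/31
merge 15/31 + 16/31 → 1
L = 17/124 + 16/31 + 1 = 205/124 ≈ 1.653 bits/symbol.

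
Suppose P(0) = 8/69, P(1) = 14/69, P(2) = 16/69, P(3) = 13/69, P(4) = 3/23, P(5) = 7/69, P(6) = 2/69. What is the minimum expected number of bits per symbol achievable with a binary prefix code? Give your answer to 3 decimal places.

2.696 bits/symbol

Repeatedly combine the two least-probable nodes; the expected code length is the sum of the merged weights.
merge 2/69 + 7/69 → 3/23
merge 8/69 + 3/23 → 17/69
merge 3/23 + 13/69 → 22/69
merge 14/69 + 16/69 → 10/23
merge 17/69 + 22/69 → 13/23
merge 10/23 + 13/23 → 1
L = 3/23 + 17/69 + 22/69 + 10/23 + 13/23 + 1 = 62/23 ≈ 2.696 bits/symbol.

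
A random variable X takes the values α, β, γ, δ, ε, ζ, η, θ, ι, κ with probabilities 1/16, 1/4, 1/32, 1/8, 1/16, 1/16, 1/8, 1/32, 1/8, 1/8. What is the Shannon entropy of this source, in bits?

Each probability is a power of 1/2, so log₂(1/p) is an integer.
H = Σ p·log₂(1/p) = 1/16·4 + 1/4·2 + 1/32·5 + 1/8·3 + 1/16·4 + 1/16·4 + 1/8·3 + 1/32·5 + 1/8·3 + 1/8·3 = 3.0625 bits.

3.0625 bits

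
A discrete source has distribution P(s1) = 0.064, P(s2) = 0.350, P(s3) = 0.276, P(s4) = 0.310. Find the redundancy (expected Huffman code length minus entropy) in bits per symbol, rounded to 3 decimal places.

Entropy H = −Σ p log₂ p ≈ 1.8203 bits.
Huffman merges: 8/125+69/250→17/50; 31/100+17/50→13/20; 7/20+13/20→1. L = 199/100 ≈ 1.9900.
L − H = 1.9900 − 1.8203 = 0.170 bits.

0.170 bits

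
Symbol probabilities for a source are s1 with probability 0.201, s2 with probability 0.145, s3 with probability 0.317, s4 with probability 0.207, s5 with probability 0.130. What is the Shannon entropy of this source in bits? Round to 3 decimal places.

H = −Σ pᵢ log₂ pᵢ.
−0.201·log₂(0.201) = 0.4653
−0.145·log₂(0.145) = 0.4040
−0.317·log₂(0.317) = 0.5254
−0.207·log₂(0.207) = 0.4704
−0.130·log₂(0.130) = 0.3826
Sum ≈ 2.2476 → 2.248 bits.

2.248 bits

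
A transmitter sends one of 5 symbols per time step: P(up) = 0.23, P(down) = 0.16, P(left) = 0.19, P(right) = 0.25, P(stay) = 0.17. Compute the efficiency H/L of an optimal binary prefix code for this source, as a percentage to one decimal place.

Entropy H = −Σ p log₂ p ≈ 2.3005 bits.
Huffman merges: 4/25+17/100→33/100; 19/100+23/100→21/50; 1/4+33/100→29/50; 21/50+29/50→1. L = 233/100 ≈ 2.3300.
Efficiency = H/L = 2.3005/2.3300 = 98.7%.

98.7%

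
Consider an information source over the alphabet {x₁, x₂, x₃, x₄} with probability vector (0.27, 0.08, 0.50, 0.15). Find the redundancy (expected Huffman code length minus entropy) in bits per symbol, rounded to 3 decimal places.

Entropy H = −Σ p log₂ p ≈ 1.7121 bits.
Huffman merges: 2/25+3/20→23/100; 23/100+27/100→1/2; 1/2+1/2→1. L = 173/100 ≈ 1.7300.
L − H = 1.7300 − 1.7121 = 0.018 bits.

0.018 bits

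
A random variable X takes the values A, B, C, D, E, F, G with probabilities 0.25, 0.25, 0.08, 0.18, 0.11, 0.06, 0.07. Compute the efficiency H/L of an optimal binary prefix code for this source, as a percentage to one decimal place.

98.8%

Entropy H = −Σ p log₂ p ≈ 2.5992 bits.
Huffman merges: 3/50+7/100→13/100; 2/25+11/100→19/100; 13/100+9/50→31/100; 19/100+1/4→11/25; 1/4+31/100→14/25; 11/25+14/25→1. L = 263/100 ≈ 2.6300.
Efficiency = H/L = 2.5992/2.6300 = 98.8%.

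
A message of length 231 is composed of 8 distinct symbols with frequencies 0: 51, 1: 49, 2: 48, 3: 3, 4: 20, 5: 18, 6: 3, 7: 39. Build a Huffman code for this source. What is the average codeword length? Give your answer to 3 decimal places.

Probabilities are the counts divided by 231.
Repeatedly combine the two least-probable nodes; the expected code length is the sum of the merged weights.
merge 1/77 + 1/77 → 2/77
merge 2/77 + 6/77 → 8/77
merge 20/231 + 8/77 → 4/21
merge 13/77 + 4/21 → 83/231
merge 16/77 + 7/33 → 97/231
merge 17/77 + 83/231 → 134/231
merge 97/231 + 134/231 → 1
L = 2/77 + 8/77 + 4/21 + 83/231 + 97/231 + 134/231 + 1 = 619/231 ≈ 2.680 bits/symbol.

2.680 bits/symbol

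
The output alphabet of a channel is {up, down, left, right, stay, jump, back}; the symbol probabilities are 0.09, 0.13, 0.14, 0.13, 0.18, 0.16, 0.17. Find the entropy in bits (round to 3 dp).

H = −Σ pᵢ log₂ pᵢ.
−0.09·log₂(0.09) = 0.3127
−0.13·log₂(0.13) = 0.3826
−0.14·log₂(0.14) = 0.3971
−0.13·log₂(0.13) = 0.3826
−0.18·log₂(0.18) = 0.4453
−0.16·log₂(0.16) = 0.4230
−0.17·log₂(0.17) = 0.4346
Sum ≈ 2.7780 → 2.778 bits.

2.778 bits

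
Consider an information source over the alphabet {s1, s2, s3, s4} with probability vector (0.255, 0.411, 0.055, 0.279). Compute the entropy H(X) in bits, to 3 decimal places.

H = −Σ pᵢ log₂ pᵢ.
−0.255·log₂(0.255) = 0.5027
−0.411·log₂(0.411) = 0.5272
−0.055·log₂(0.055) = 0.2301
−0.279·log₂(0.279) = 0.5138
Sum ≈ 1.7739 → 1.774 bits.

1.774 bits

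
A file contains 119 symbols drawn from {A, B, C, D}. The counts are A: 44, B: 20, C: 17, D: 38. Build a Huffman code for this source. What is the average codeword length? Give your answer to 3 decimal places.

Probabilities are the counts divided by 119.
Repeatedly combine the two least-probable nodes; the expected code length is the sum of the merged weights.
merge 1/7 + 20/119 → 37/119
merge 37/119 + 38/119 → 75/119
merge 44/119 + 75/119 → 1
L = 37/119 + 75/119 + 1 = 33/17 ≈ 1.941 bits/symbol.

1.941 bits/symbol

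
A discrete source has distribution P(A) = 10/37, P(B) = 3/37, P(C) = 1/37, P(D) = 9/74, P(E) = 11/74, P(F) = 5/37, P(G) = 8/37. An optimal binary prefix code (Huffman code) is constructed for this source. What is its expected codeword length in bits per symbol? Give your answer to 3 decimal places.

2.622 bits/symbol

Repeatedly combine the two least-probable nodes; the expected code length is the sum of the merged weights.
merge 1/37 + 3/37 → 4/37
merge 4/37 + 9/74 → 17/74
merge 5/37 + 11/74 → 21/74
merge 8/37 + 17/74 → 33/74
merge 10/37 + 21/74 → 41/74
merge 33/74 + 41/74 → 1
L = 4/37 + 17/74 + 21/74 + 33/74 + 41/74 + 1 = 97/37 ≈ 2.622 bits/symbol.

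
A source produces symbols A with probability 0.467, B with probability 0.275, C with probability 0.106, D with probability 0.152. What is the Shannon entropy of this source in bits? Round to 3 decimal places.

H = −Σ pᵢ log₂ pᵢ.
−0.467·log₂(0.467) = 0.5130
−0.275·log₂(0.275) = 0.5122
−0.106·log₂(0.106) = 0.3432
−0.152·log₂(0.152) = 0.4131
Sum ≈ 1.7815 → 1.782 bits.

1.782 bits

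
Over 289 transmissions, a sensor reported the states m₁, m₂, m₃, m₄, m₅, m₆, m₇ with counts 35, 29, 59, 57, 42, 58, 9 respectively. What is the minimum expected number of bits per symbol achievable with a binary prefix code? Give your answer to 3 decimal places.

Probabilities are the counts divided by 289.
Repeatedly combine the two least-probable nodes; the expected code length is the sum of the merged weights.
merge 9/289 + 29/289 → 38/289
merge 35/289 + 38/289 → 73/289
merge 42/289 + 57/289 → 99/289
merge 58/289 + 59/289 → 117/289
merge 73/289 + 99/289 → 172/289
merge 117/289 + 172/289 → 1
L = 38/289 + 73/289 + 99/289 + 117/289 + 172/289 + 1 = 788/289 ≈ 2.727 bits/symbol.

2.727 bits/symbol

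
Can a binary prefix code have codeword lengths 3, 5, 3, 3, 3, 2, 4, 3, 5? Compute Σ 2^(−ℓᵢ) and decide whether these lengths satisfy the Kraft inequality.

1; yes

With common denominator 2^5 = 32: Σ 2^(−ℓᵢ) = 4/32 + 1/32 + 4/32 + 4/32 + 4/32 + 8/32 + 2/32 + 4/32 + 1/32 = 32/32 = 1.
Kraft's inequality requires Σ ≤ 1; here Σ = 1 ≤ 1, so such a prefix code exists.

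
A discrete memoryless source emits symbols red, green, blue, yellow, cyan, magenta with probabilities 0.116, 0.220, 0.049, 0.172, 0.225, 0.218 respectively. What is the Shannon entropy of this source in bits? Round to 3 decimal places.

2.454 bits

H = −Σ pᵢ log₂ pᵢ.
−0.116·log₂(0.116) = 0.3605
−0.220·log₂(0.220) = 0.4806
−0.049·log₂(0.049) = 0.2132
−0.172·log₂(0.172) = 0.4368
−0.225·log₂(0.225) = 0.4842
−0.218·log₂(0.218) = 0.4791
Sum ≈ 2.4544 → 2.454 bits.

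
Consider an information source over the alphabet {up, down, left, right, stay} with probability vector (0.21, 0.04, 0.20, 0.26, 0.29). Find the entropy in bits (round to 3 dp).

H = −Σ pᵢ log₂ pᵢ.
−0.21·log₂(0.21) = 0.4728
−0.04·log₂(0.04) = 0.1858
−0.20·log₂(0.20) = 0.4644
−0.26·log₂(0.26) = 0.5053
−0.29·log₂(0.29) = 0.5179
Sum ≈ 2.1462 → 2.146 bits.

2.146 bits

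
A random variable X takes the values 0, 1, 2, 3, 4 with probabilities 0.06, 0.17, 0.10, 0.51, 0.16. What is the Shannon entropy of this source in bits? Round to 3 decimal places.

1.929 bits

H = −Σ pᵢ log₂ pᵢ.
−0.06·log₂(0.06) = 0.2435
−0.17·log₂(0.17) = 0.4346
−0.10·log₂(0.10) = 0.3322
−0.51·log₂(0.51) = 0.4954
−0.16·log₂(0.16) = 0.4230
Sum ≈ 1.9288 → 1.929 bits.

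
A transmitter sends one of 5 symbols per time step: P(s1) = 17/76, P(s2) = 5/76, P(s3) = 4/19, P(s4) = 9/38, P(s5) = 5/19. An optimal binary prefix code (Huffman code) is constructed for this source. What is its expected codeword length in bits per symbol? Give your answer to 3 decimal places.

Repeatedly combine the two least-probable nodes; the expected code length is the sum of the merged weights.
merge 5/76 + 4/19 → 21/76
merge 17/76 + 9/38 → 35/76
merge 5/19 + 21/76 → 41/76
merge 35/76 + 41/76 → 1
L = 21/76 + 35/76 + 41/76 + 1 = 173/76 ≈ 2.276 bits/symbol.

2.276 bits/symbol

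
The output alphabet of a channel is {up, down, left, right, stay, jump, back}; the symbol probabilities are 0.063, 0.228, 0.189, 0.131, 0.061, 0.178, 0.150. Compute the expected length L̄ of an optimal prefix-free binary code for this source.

Repeatedly combine the two least-probable nodes; the expected code length is the sum of the merged weights.
merge 61/1000 + 63/1000 → 31/250
merge 31/250 + 131/1000 → 51/200
merge 3/20 + 89/500 → 41/125
merge 189/1000 + 57/250 → 417/1000
merge 51/200 + 41/125 → 583/1000
merge 417/1000 + 583/1000 → 1
L = 31/250 + 51/200 + 41/125 + 417/1000 + 583/1000 + 1 = 2707/1000 = 2.707 bits/symbol.

2.707 bits/symbol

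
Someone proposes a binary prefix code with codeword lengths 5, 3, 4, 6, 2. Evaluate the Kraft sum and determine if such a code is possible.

With common denominator 2^6 = 64: Σ 2^(−ℓᵢ) = 2/64 + 8/64 + 4/64 + 1/64 + 16/64 = 31/64 = 0.484375.
Kraft's inequality requires Σ ≤ 1; here Σ = 0.484375 ≤ 1, so such a prefix code exists.

0.484375; yes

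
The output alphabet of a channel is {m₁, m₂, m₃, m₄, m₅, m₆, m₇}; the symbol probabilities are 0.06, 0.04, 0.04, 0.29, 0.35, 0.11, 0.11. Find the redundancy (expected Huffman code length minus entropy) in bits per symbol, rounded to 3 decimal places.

Entropy H = −Σ p log₂ p ≈ 2.3636 bits.
Huffman merges: 1/25+1/25→2/25; 3/50+2/25→7/50; 11/100+11/100→11/50; 7/50+11/50→9/25; 29/100+7/20→16/25; 9/25+16/25→1. L = 61/25 ≈ 2.4400.
L − H = 2.4400 − 2.3636 = 0.076 bits.

0.076 bits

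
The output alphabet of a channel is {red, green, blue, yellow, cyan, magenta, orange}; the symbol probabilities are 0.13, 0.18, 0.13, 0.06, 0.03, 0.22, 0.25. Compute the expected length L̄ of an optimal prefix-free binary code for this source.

2.62 bits/symbol

Repeatedly combine the two least-probable nodes; the expected code length is the sum of the merged weights.
merge 3/100 + 3/50 → 9/100
merge 9/100 + 13/100 → 11/50
merge 13/100 + 9/50 → 31/100
merge 11/50 + 11/50 → 11/25
merge 1/4 + 31/100 → 14/25
merge 11/25 + 14/25 → 1
L = 9/100 + 11/50 + 31/100 + 11/25 + 14/25 + 1 = 131/50 = 2.62 bits/symbol.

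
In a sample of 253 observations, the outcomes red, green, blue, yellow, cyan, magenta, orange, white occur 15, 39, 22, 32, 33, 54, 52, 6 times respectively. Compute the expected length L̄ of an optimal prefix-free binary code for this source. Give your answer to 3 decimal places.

Probabilities are the counts divided by 253.
Repeatedly combine the two least-probable nodes; the expected code length is the sum of the merged weights.
merge 6/253 + 15/253 → 21/253
merge 21/253 + 2/23 → 43/253
merge 32/253 + 3/23 → 65/253
merge 39/253 + 43/253 → 82/253
merge 52/253 + 54/253 → 106/253
merge 65/253 + 82/253 → 147/253
merge 106/253 + 147/253 → 1
L = 21/253 + 43/253 + 65/253 + 82/253 + 106/253 + 147/253 + 1 = 717/253 ≈ 2.834 bits/symbol.

2.834 bits/symbol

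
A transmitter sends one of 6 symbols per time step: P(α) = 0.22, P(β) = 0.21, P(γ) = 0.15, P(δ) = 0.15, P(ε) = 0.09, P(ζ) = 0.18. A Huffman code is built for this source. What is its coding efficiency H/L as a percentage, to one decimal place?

Entropy H = −Σ p log₂ p ≈ 2.5324 bits.
Huffman merges: 9/100+3/20→6/25; 3/20+9/50→33/100; 21/100+11/50→43/100; 6/25+33/100→57/100; 43/100+57/100→1. L = 257/100 ≈ 2.5700.
Efficiency = H/L = 2.5324/2.5700 = 98.5%.

98.5%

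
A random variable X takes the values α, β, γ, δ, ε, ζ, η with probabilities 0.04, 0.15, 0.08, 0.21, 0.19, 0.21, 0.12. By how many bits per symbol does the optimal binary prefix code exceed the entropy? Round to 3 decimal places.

0.044 bits

Entropy H = −Σ p log₂ p ≈ 2.6557 bits.
Huffman merges: 1/25+2/25→3/25; 3/25+3/25→6/25; 3/20+19/100→17/50; 21/100+21/100→21/50; 6/25+17/50→29/50; 21/50+29/50→1. L = 27/10 ≈ 2.7000.
L − H = 2.7000 − 2.6557 = 0.044 bits.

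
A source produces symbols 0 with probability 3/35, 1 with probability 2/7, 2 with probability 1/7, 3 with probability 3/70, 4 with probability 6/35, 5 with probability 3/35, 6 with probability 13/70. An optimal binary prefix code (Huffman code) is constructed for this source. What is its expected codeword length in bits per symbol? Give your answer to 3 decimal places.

Repeatedly combine the two least-probable nodes; the expected code length is the sum of the merged weights.
merge 3/70 + 3/35 → 9/70
merge 3/35 + 9/70 → 3/14
merge 1/7 + 6/35 → 11/35
merge 13/70 + 3/14 → 2/5
merge 2/7 + 11/35 → 3/5
merge 2/5 + 3/5 → 1
L = 9/70 + 3/14 + 11/35 + 2/5 + 3/5 + 1 = 93/35 ≈ 2.657 bits/symbol.

2.657 bits/symbol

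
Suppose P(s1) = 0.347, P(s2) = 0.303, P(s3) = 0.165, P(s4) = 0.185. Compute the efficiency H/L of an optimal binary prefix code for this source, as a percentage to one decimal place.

Entropy H = −Σ p log₂ p ≈ 1.9311 bits.
Huffman merges: 33/200+37/200→7/20; 303/1000+347/1000→13/20; 7/20+13/20→1. L = 2 ≈ 2.0000.
Efficiency = H/L = 1.9311/2.0000 = 96.6%.

96.6%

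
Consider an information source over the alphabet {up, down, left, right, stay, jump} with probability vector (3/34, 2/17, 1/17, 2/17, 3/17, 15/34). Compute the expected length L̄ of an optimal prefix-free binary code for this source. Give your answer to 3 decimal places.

2.265 bits/symbol

Repeatedly combine the two least-probable nodes; the expected code length is the sum of the merged weights.
merge 1/17 + 3/34 → 5/34
merge 2/17 + 2/17 → 4/17
merge 5/34 + 3/17 → 11/34
merge 4/17 + 11/34 → 19/34
merge 15/34 + 19/34 → 1
L = 5/34 + 4/17 + 11/34 + 19/34 + 1 = 77/34 ≈ 2.265 bits/symbol.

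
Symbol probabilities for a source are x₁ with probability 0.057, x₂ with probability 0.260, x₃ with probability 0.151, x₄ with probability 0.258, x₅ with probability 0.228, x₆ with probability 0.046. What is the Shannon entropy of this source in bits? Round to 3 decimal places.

2.348 bits

H = −Σ pᵢ log₂ pᵢ.
−0.057·log₂(0.057) = 0.2356
−0.260·log₂(0.260) = 0.5053
−0.151·log₂(0.151) = 0.4118
−0.258·log₂(0.258) = 0.5043
−0.228·log₂(0.228) = 0.4863
−0.046·log₂(0.046) = 0.2043
Sum ≈ 2.3476 → 2.348 bits.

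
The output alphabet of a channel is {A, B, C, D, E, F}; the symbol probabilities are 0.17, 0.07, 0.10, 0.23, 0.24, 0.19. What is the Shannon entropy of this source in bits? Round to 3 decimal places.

2.472 bits

H = −Σ pᵢ log₂ pᵢ.
−0.17·log₂(0.17) = 0.4346
−0.07·log₂(0.07) = 0.2686
−0.10·log₂(0.10) = 0.3322
−0.23·log₂(0.23) = 0.4877
−0.24·log₂(0.24) = 0.4941
−0.19·log₂(0.19) = 0.4552
Sum ≈ 2.4724 → 2.472 bits.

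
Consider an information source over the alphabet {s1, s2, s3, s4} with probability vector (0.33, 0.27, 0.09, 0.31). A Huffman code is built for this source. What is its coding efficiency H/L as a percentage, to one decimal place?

93.7%

Entropy H = −Σ p log₂ p ≈ 1.8743 bits.
Huffman merges: 9/100+27/100→9/25; 31/100+33/100→16/25; 9/25+16/25→1. L = 2 ≈ 2.0000.
Efficiency = H/L = 1.8743/2.0000 = 93.7%.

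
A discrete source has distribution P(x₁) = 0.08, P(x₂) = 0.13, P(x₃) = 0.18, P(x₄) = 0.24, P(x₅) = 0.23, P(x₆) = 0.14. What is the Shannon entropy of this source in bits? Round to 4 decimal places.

H = −Σ pᵢ log₂ pᵢ.
−0.08·log₂(0.08) = 0.2915
−0.13·log₂(0.13) = 0.3826
−0.18·log₂(0.18) = 0.4453
−0.24·log₂(0.24) = 0.4941
−0.23·log₂(0.23) = 0.4877
−0.14·log₂(0.14) = 0.3971
Sum ≈ 2.4984 → 2.4984 bits.

2.4984 bits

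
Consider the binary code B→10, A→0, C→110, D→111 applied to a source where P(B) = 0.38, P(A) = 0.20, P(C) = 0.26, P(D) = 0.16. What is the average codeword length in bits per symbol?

L̄ = Σ pᵢ·ℓᵢ = 0.38·2 + 0.20·1 + 0.26·3 + 0.16·3 = 2.22 bits/symbol.

2.22 bits/symbol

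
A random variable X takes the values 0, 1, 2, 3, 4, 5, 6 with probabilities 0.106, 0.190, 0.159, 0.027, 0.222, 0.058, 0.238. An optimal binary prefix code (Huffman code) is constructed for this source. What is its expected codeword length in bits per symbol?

Repeatedly combine the two least-probable nodes; the expected code length is the sum of the merged weights.
merge 27/1000 + 29/500 → 17/200
merge 17/200 + 53/500 → 191/1000
merge 159/1000 + 19/100 → 349/1000
merge 191/1000 + 111/500 → 413/1000
merge 119/500 + 349/1000 → 587/1000
merge 413/1000 + 587/1000 → 1
L = 17/200 + 191/1000 + 349/1000 + 413/1000 + 587/1000 + 1 = 21/8 = 2.625 bits/symbol.

2.625 bits/symbol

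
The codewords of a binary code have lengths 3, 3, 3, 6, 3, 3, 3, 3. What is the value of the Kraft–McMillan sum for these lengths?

With common denominator 2^6 = 64: Σ 2^(−ℓᵢ) = 8/64 + 8/64 + 8/64 + 1/64 + 8/64 + 8/64 + 8/64 + 8/64 = 57/64 = 0.890625.

0.890625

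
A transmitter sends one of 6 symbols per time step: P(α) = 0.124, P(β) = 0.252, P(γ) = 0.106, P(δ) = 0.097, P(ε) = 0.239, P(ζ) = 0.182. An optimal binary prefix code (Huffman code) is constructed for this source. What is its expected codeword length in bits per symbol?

2.509 bits/symbol

Repeatedly combine the two least-probable nodes; the expected code length is the sum of the merged weights.
merge 97/1000 + 53/500 → 203/1000
merge 31/250 + 91/500 → 153/500
merge 203/1000 + 239/1000 → 221/500
merge 63/250 + 153/500 → 279/500
merge 221/500 + 279/500 → 1
L = 203/1000 + 153/500 + 221/500 + 279/500 + 1 = 2509/1000 = 2.509 bits/symbol.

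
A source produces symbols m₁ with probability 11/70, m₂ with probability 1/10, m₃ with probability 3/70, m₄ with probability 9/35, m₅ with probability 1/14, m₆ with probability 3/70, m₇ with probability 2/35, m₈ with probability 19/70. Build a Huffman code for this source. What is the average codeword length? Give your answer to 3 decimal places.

2.686 bits/symbol

Repeatedly combine the two least-probable nodes; the expected code length is the sum of the merged weights.
merge 3/70 + 3/70 → 3/35
merge 2/35 + 1/14 → 9/70
merge 3/35 + 1/10 → 13/70
merge 9/70 + 11/70 → 2/7
merge 13/70 + 9/35 → 31/70
merge 19/70 + 2/7 → 39/70
merge 31/70 + 39/70 → 1
L = 3/35 + 9/70 + 13/70 + 2/7 + 31/70 + 39/70 + 1 = 94/35 ≈ 2.686 bits/symbol.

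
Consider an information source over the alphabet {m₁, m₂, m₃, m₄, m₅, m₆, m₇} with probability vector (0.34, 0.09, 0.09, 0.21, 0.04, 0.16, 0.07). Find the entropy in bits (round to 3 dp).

H = −Σ pᵢ log₂ pᵢ.
−0.34·log₂(0.34) = 0.5292
−0.09·log₂(0.09) = 0.3127
−0.09·log₂(0.09) = 0.3127
−0.21·log₂(0.21) = 0.4728
−0.04·log₂(0.04) = 0.1858
−0.16·log₂(0.16) = 0.4230
−0.07·log₂(0.07) = 0.2686
Sum ≈ 2.5046 → 2.505 bits.

2.505 bits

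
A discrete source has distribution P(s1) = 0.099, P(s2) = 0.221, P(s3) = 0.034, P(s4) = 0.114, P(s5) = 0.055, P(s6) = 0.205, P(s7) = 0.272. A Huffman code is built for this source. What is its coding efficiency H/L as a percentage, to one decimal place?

Entropy H = −Σ p log₂ p ≈ 2.5444 bits.
Huffman merges: 17/500+11/200→89/1000; 89/1000+99/1000→47/250; 57/500+47/250→151/500; 41/200+221/1000→213/500; 34/125+151/500→287/500; 213/500+287/500→1. L = 2579/1000 ≈ 2.5790.
Efficiency = H/L = 2.5444/2.5790 = 98.7%.

98.7%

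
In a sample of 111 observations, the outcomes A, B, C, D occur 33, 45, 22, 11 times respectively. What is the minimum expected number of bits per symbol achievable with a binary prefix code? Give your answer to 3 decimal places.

1.892 bits/symbol

Probabilities are the counts divided by 111.
Repeatedly combine the two least-probable nodes; the expected code length is the sum of the merged weights.
merge 11/111 + 22/111 → 11/37
merge 11/37 + 11/37 → 22/37
merge 15/37 + 22/37 → 1
L = 11/37 + 22/37 + 1 = 70/37 ≈ 1.892 bits/symbol.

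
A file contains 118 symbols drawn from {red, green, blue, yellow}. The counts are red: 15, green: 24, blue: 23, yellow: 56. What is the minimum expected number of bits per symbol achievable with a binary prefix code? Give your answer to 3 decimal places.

Probabilities are the counts divided by 118.
Repeatedly combine the two least-probable nodes; the expected code length is the sum of the merged weights.
merge 15/118 + 23/118 → 19/59
merge 12/59 + 19/59 → 31/59
merge 28/59 + 31/59 → 1
L = 19/59 + 31/59 + 1 = 109/59 ≈ 1.847 bits/symbol.

1.847 bits/symbol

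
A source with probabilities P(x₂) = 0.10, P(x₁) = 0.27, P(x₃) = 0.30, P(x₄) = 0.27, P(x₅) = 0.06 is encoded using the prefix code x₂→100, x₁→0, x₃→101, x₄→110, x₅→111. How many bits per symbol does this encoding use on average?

L̄ = Σ pᵢ·ℓᵢ = 0.10·3 + 0.27·1 + 0.30·3 + 0.27·3 + 0.06·3 = 2.46 bits/symbol.

2.46 bits/symbol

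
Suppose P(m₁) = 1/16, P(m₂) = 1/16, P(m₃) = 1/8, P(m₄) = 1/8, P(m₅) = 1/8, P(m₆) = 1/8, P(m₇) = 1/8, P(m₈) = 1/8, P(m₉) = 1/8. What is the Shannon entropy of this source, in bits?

Each probability is a power of 1/2, so log₂(1/p) is an integer.
H = Σ p·log₂(1/p) = 1/16·4 + 1/16·4 + 1/8·3 + 1/8·3 + 1/8·3 + 1/8·3 + 1/8·3 + 1/8·3 + 1/8·3 = 3.125 bits.

3.125 bits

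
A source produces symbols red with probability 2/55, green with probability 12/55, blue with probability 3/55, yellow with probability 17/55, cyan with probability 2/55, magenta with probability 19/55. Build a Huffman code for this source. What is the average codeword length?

2.2 bits/symbol

Repeatedly combine the two least-probable nodes; the expected code length is the sum of the merged weights.
merge 2/55 + 2/55 → 4/55
merge 3/55 + 4/55 → 7/55
merge 7/55 + 12/55 → 19/55
merge 17/55 + 19/55 → 36/55
merge 19/55 + 36/55 → 1
L = 4/55 + 7/55 + 19/55 + 36/55 + 1 = 11/5 = 2.2 bits/symbol.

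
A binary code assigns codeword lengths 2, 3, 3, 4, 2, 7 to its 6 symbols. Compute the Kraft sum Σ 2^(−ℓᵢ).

0.8203125

With common denominator 2^7 = 128: Σ 2^(−ℓᵢ) = 32/128 + 16/128 + 16/128 + 8/128 + 32/128 + 1/128 = 105/128 = 0.8203125.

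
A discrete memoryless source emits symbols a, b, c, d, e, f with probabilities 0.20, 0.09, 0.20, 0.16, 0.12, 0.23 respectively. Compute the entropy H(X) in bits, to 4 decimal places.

H = −Σ pᵢ log₂ pᵢ.
−0.20·log₂(0.20) = 0.4644
−0.09·log₂(0.09) = 0.3127
−0.20·log₂(0.20) = 0.4644
−0.16·log₂(0.16) = 0.4230
−0.12·log₂(0.12) = 0.3671
−0.23·log₂(0.23) = 0.4877
Sum ≈ 2.5192 → 2.5192 bits.

2.5192 bits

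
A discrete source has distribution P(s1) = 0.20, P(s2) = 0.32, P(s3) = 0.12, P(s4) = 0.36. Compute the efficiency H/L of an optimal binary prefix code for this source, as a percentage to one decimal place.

96.3%

Entropy H = −Σ p log₂ p ≈ 1.8881 bits.
Huffman merges: 3/25+1/5→8/25; 8/25+8/25→16/25; 9/25+16/25→1. L = 49/25 ≈ 1.9600.
Efficiency = H/L = 1.8881/1.9600 = 96.3%.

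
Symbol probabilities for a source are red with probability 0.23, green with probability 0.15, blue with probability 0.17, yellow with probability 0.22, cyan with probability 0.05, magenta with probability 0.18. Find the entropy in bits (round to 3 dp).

2.475 bits

H = −Σ pᵢ log₂ pᵢ.
−0.23·log₂(0.23) = 0.4877
−0.15·log₂(0.15) = 0.4105
−0.17·log₂(0.17) = 0.4346
−0.22·log₂(0.22) = 0.4806
−0.05·log₂(0.05) = 0.2161
−0.18·log₂(0.18) = 0.4453
Sum ≈ 2.4748 → 2.475 bits.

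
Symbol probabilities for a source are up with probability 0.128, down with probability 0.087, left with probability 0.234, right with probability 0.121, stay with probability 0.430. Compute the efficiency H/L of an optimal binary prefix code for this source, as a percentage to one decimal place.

Entropy H = −Σ p log₂ p ≈ 2.0687 bits.
Huffman merges: 87/1000+121/1000→26/125; 16/125+26/125→42/125; 117/500+42/125→57/100; 43/100+57/100→1. L = 1057/500 ≈ 2.1140.
Efficiency = H/L = 2.0687/2.1140 = 97.9%.

97.9%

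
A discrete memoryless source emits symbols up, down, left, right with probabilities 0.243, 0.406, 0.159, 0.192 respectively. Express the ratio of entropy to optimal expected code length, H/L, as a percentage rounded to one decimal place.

Entropy H = −Σ p log₂ p ≈ 1.9029 bits.
Huffman merges: 159/1000+24/125→351/1000; 243/1000+351/1000→297/500; 203/500+297/500→1. L = 389/200 ≈ 1.9450.
Efficiency = H/L = 1.9029/1.9450 = 97.8%.

97.8%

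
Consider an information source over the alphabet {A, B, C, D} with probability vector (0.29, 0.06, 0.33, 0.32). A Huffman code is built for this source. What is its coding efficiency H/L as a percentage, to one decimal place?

Entropy H = −Σ p log₂ p ≈ 1.8153 bits.
Huffman merges: 3/50+29/100→7/20; 8/25+33/100→13/20; 7/20+13/20→1. L = 2 ≈ 2.0000.
Efficiency = H/L = 1.8153/2.0000 = 90.8%.

90.8%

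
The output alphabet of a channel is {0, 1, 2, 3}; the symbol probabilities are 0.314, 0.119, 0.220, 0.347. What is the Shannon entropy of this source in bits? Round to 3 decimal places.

1.901 bits

H = −Σ pᵢ log₂ pᵢ.
−0.314·log₂(0.314) = 0.5247
−0.119·log₂(0.119) = 0.3654
−0.220·log₂(0.220) = 0.4806
−0.347·log₂(0.347) = 0.5299
Sum ≈ 1.9006 → 1.901 bits.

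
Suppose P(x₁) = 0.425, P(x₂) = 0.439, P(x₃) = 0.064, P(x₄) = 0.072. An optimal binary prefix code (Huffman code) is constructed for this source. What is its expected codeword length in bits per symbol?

1.697 bits/symbol

Repeatedly combine the two least-probable nodes; the expected code length is the sum of the merged weights.
merge 8/125 + 9/125 → 17/125
merge 17/125 + 17/40 → 561/1000
merge 439/1000 + 561/1000 → 1
L = 17/125 + 561/1000 + 1 = 1697/1000 = 1.697 bits/symbol.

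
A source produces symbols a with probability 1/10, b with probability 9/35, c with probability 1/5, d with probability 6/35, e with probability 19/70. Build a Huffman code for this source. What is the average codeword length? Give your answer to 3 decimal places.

Repeatedly combine the two least-probable nodes; the expected code length is the sum of the merged weights.
merge 1/10 + 6/35 → 19/70
merge 1/5 + 9/35 → 16/35
merge 19/70 + 19/70 → 19/35
merge 16/35 + 19/35 → 1
L = 19/70 + 16/35 + 19/35 + 1 = 159/70 ≈ 2.271 bits/symbol.

2.271 bits/symbol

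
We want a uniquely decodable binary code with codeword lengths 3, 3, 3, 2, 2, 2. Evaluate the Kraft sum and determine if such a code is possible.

1.125; no

With common denominator 2^3 = 8: Σ 2^(−ℓᵢ) = 1/8 + 1/8 + 1/8 + 2/8 + 2/8 + 2/8 = 9/8 = 1.125.
Kraft's inequality requires Σ ≤ 1; here Σ = 1.125 > 1, so no such prefix code exists.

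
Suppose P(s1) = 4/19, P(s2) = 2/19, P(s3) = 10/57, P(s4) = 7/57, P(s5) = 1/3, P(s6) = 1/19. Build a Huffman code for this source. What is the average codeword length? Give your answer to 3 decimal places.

Repeatedly combine the two least-probable nodes; the expected code length is the sum of the merged weights.
merge 1/19 + 2/19 → 3/19
merge 7/57 + 3/19 → 16/57
merge 10/57 + 4/19 → 22/57
merge 16/57 + 1/3 → 35/57
merge 22/57 + 35/57 → 1
L = 3/19 + 16/57 + 22/57 + 35/57 + 1 = 139/57 ≈ 2.439 bits/symbol.

2.439 bits/symbol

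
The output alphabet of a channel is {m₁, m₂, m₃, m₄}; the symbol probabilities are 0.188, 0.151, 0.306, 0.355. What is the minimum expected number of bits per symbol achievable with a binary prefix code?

1.984 bits/symbol

Repeatedly combine the two least-probable nodes; the expected code length is the sum of the merged weights.
merge 151/1000 + 47/250 → 339/1000
merge 153/500 + 339/1000 → 129/200
merge 71/200 + 129/200 → 1
L = 339/1000 + 129/200 + 1 = 248/125 = 1.984 bits/symbol.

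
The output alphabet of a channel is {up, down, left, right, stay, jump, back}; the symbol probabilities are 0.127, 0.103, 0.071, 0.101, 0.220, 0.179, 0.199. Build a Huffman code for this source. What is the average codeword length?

2.753 bits/symbol

Repeatedly combine the two least-probable nodes; the expected code length is the sum of the merged weights.
merge 71/1000 + 101/1000 → 43/250
merge 103/1000 + 127/1000 → 23/100
merge 43/250 + 179/1000 → 351/1000
merge 199/1000 + 11/50 → 419/1000
merge 23/100 + 351/1000 → 581/1000
merge 419/1000 + 581/1000 → 1
L = 43/250 + 23/100 + 351/1000 + 419/1000 + 581/1000 + 1 = 2753/1000 = 2.753 bits/symbol.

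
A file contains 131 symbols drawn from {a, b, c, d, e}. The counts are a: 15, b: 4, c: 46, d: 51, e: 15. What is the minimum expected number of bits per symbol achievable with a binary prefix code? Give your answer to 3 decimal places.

2.015 bits/symbol

Probabilities are the counts divided by 131.
Repeatedly combine the two least-probable nodes; the expected code length is the sum of the merged weights.
merge 4/131 + 15/131 → 19/131
merge 15/131 + 19/131 → 34/131
merge 34/131 + 46/131 → 80/131
merge 51/131 + 80/131 → 1
L = 19/131 + 34/131 + 80/131 + 1 = 264/131 ≈ 2.015 bits/symbol.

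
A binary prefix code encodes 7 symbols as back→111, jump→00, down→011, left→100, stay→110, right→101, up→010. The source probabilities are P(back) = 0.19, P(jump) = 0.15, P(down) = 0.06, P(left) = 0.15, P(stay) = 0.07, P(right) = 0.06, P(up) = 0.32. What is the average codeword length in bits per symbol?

2.85 bits/symbol

L̄ = Σ pᵢ·ℓᵢ = 0.19·3 + 0.15·2 + 0.06·3 + 0.15·3 + 0.07·3 + 0.06·3 + 0.32·3 = 2.85 bits/symbol.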